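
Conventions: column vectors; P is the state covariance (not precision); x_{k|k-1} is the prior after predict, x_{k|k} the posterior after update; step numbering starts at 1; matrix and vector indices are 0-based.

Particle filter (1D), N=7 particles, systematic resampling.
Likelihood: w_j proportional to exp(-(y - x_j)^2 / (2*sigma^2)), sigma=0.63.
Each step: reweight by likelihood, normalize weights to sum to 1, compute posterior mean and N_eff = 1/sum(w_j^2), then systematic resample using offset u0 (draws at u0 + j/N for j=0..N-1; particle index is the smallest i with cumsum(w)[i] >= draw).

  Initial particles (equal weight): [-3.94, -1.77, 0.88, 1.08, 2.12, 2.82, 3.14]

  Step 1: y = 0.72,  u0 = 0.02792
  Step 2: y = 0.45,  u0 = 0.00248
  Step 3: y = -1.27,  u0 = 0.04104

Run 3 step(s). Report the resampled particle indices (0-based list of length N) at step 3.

step 1: w=[0.0000, 0.0002, 0.5077, 0.4454, 0.0444, 0.0020, 0.0003]  mean=1.0282  Neff=2.1831  idx=[2, 2, 2, 2, 3, 3, 3]
step 2: w=[0.1588, 0.1588, 0.1588, 0.1588, 0.1216, 0.1216, 0.1216]  mean=0.9530  Neff=6.8855  idx=[0, 0, 1, 2, 3, 4, 5]
step 3: w=[0.1772, 0.1772, 0.1772, 0.1772, 0.1772, 0.0570, 0.0570]  mean=0.9028  Neff=6.1167  idx=[0, 1, 1, 2, 3, 4, 5]

resampled_idx = [0, 1, 1, 2, 3, 4, 5]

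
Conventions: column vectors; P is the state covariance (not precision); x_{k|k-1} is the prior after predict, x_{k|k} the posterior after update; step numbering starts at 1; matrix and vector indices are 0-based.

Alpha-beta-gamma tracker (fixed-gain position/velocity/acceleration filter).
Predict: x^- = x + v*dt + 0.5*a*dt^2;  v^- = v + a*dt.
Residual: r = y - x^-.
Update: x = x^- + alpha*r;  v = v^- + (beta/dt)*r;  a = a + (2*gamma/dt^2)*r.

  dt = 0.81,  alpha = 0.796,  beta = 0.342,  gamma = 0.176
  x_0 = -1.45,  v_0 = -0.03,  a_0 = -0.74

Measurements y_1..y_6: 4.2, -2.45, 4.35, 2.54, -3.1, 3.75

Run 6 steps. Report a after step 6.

a_post = 0.3902

step 1: x_pred=-1.7171  r=5.9171  x^+=2.9929  v^+=1.8689  a^+=2.4345
step 2: x_pred=5.3054  r=-7.7554  x^+=-0.8679  v^+=0.5664  a^+=-1.7263
step 3: x_pred=-0.9754  r=5.3254  x^+=3.2636  v^+=1.4166  a^+=1.1308
step 4: x_pred=4.7820  r=-2.2420  x^+=2.9974  v^+=1.3860  a^+=-0.0720
step 5: x_pred=4.0964  r=-7.1964  x^+=-1.6319  v^+=-1.7108  a^+=-3.9329
step 6: x_pred=-4.3079  r=8.0579  x^+=2.1062  v^+=-1.4943  a^+=0.3902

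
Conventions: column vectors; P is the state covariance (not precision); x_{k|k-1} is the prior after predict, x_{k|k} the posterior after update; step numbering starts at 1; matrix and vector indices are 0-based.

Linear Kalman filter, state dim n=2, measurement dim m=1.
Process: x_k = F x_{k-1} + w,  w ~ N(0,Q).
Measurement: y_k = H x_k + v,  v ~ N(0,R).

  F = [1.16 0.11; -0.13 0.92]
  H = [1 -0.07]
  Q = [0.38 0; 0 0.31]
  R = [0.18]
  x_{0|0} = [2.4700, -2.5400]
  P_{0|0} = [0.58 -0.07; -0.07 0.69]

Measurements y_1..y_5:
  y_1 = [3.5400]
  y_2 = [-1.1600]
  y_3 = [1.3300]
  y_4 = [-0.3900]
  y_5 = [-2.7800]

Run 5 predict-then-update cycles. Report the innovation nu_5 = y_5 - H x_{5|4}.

innov = [-2.2785]

step 1: x^-=[2.5858, -2.6579]  P^-=[1.1509 -0.0913; -0.0913 0.9206]  S=[1.3482]  K=[0.8584; -0.1155]  nu=[0.7681]  x^+=[3.2452, -2.7467]  P^+=[0.1575 0.0424; 0.0424 0.9026]
step 2: x^-=[3.4623, -2.9488]  P^-=[0.6136 0.1122; 0.1122 1.0665]  S=[0.7832]  K=[0.7735; 0.0480]  nu=[-4.8287]  x^+=[-0.2728, -3.1804]  P^+=[0.1451 0.0832; 0.0832 1.0647]
step 3: x^-=[-0.6663, -2.8905]  P^-=[0.6093 0.1734; 0.1734 1.1937]  S=[0.7709]  K=[0.7747; 0.1166]  nu=[1.7940]  x^+=[0.7234, -2.6814]  P^+=[0.1467 0.1038; 0.1038 1.1832]
step 4: x^-=[0.5442, -2.5609]  P^-=[0.6182 0.2069; 0.2069 1.2891]  S=[0.7756]  K=[0.7784; 0.1504]  nu=[-1.1135]  x^+=[-0.3226, -2.7284]  P^+=[0.1482 0.1161; 0.1161 1.2716]
step 5: x^-=[-0.6743, -2.4682]  P^-=[0.6245 0.2286; 0.2286 1.3610]  S=[0.7792]  K=[0.7810; 0.1711]  nu=[-2.2785]  x^+=[-2.4537, -2.8580]  P^+=[0.1493 0.1245; 0.1245 1.3382]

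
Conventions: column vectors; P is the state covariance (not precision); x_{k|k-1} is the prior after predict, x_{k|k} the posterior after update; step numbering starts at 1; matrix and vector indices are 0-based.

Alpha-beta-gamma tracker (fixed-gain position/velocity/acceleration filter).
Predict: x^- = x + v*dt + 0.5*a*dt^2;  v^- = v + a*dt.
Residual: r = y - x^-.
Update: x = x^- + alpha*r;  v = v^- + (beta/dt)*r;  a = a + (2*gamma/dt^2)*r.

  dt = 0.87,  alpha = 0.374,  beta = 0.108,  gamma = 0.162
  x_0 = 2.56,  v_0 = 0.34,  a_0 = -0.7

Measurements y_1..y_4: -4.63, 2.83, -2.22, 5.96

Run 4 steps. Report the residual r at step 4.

step 1: x_pred=2.5909  r=-7.2209  x^+=-0.1097  v^+=-1.1654  a^+=-3.7910
step 2: x_pred=-2.5583  r=5.3883  x^+=-0.5431  v^+=-3.7946  a^+=-1.4845
step 3: x_pred=-4.4062  r=2.1862  x^+=-3.5886  v^+=-4.8147  a^+=-0.5486
step 4: x_pred=-7.9850  r=13.9450  x^+=-2.7696  v^+=-3.5609  a^+=5.4207

resid = 13.9450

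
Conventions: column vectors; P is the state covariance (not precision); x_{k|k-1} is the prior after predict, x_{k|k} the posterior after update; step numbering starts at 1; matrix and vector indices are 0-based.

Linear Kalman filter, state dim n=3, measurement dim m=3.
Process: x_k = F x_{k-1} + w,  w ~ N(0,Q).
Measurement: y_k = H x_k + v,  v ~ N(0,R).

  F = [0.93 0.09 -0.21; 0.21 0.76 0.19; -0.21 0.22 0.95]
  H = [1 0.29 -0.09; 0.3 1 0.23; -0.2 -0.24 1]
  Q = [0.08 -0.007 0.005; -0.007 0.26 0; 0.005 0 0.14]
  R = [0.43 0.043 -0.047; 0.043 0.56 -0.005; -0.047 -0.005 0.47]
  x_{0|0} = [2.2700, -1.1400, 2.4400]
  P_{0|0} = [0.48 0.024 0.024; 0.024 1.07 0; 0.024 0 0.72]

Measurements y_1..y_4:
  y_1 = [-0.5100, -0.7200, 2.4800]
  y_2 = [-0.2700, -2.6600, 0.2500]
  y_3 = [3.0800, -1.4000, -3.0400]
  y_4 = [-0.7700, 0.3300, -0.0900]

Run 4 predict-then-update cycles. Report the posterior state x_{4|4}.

step 1: x^-=[1.4961, 0.0739, 1.5905]  P^-=[0.5302 0.1518 -0.1845; 0.1518 0.9348 0.2888; -0.1845 0.2888 0.8510]  S=[1.1519 0.5764 -0.4377; 0.5764 1.7860 0.1193; -0.4377 0.1193 1.3458]  K=[0.4790 0.0016 -0.0873; 0.0582 0.5677 -0.0060; -0.0435 0.2159 0.5750]  nu=[-1.8844, -1.6085, 1.2065]  x^+=[0.4857, -0.9562, 2.0188]  P^+=[0.2183 -0.0370 -0.0288; -0.0370 0.3176 0.0604; -0.0288 0.0604 0.2799]
step 2: x^-=[-0.0583, -0.2412, 1.6054]  P^-=[0.2865 0.0069 -0.1184; 0.0069 0.4666 0.1398; -0.1184 0.1398 0.4578]  S=[0.7774 0.2350 -0.2570; 0.2350 1.1287 0.0712; -0.2570 0.0712 0.9471]  K=[0.3586 -0.0109 -0.0891; 0.0367 0.4357 0.0051; -0.0574 0.1695 0.4446]  nu=[0.0027, -2.7706, -1.4250]  x^+=[0.0998, -1.4555, 0.5019]  P^+=[0.1641 -0.0318 -0.0335; -0.0318 0.2435 0.0506; -0.0335 0.0506 0.2163]
step 3: x^-=[-0.1436, -0.9899, 0.1357]  P^-=[0.2393 -0.0016 -0.1003; -0.0016 0.4175 0.1094; -0.1003 0.1094 0.3916]  S=[0.7190 0.2031 -0.2267; 0.2031 1.0552 0.0488; -0.2267 0.0488 0.8827]  K=[0.3220 -0.0135 -0.0840; 0.0350 0.4124 -0.0030; -0.0571 0.1523 0.4136]  nu=[3.5229, -0.3983, -3.4419]  x^+=[1.2854, -1.0203, -1.5495]  P^+=[0.1477 -0.0302 -0.0322; -0.0302 0.2313 0.0443; -0.0322 0.0443 0.2005]
step 4: x^-=[1.4290, -0.7999, -1.9665]  P^-=[0.2243 -0.0028 -0.0930; -0.0028 0.4080 0.1005; -0.0930 0.1005 0.3728]  S=[0.7015 0.1966 -0.2164; 0.1966 1.0396 0.0415; -0.2164 0.0415 0.8640]  K=[0.3096 -0.0139 -0.0806; 0.0354 0.4074 -0.0071; -0.0553 0.1467 0.4043]  nu=[-2.1440, 1.1535, 1.9703]  x^+=[0.5904, -0.4197, -0.8822]  P^+=[0.1421 -0.0295 -0.0310; -0.0295 0.2289 0.0420; -0.0310 0.0420 0.1957]

x_post = [0.5904, -0.4197, -0.8822]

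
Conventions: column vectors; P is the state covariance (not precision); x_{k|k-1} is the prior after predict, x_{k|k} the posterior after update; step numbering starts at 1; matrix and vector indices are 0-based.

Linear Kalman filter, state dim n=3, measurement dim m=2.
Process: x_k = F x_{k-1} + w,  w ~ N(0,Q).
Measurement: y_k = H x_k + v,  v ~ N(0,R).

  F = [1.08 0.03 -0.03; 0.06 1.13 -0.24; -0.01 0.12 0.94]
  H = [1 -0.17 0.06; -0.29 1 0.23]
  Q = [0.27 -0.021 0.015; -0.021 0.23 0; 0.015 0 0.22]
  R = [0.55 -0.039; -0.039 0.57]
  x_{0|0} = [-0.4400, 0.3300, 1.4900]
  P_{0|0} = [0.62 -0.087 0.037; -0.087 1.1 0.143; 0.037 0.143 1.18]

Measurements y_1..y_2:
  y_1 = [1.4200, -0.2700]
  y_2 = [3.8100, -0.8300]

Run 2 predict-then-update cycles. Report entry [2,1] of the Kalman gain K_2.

K[2,1] = -0.0748

step 1: x^-=[-0.5100, -0.0111, 1.4446]  P^-=[0.9869 -0.0569 0.0088; -0.0569 1.6144 0.0329; 0.0088 0.0329 1.3103]  S=[1.6080 -0.6387; -0.6387 2.3836]  K=[0.6303 0.0258; 0.0763 0.7078; 0.1188 0.1710]  nu=[1.8414, -0.7391]  x^+=[0.6317, -0.3937, 1.5370]  P^+=[0.3672 0.1084 -0.0513; 0.1084 0.4798 -0.2081; -0.0513 -0.2081 1.2439]
step 2: x^-=[0.6243, -0.7759, 1.3913]  P^-=[0.7106 0.1825 -0.0655; 0.1825 1.0447 -0.4343; -0.0655 -0.4343 1.2798]  S=[1.2343 -0.2365; -0.2365 1.4453]  K=[0.5598 0.0649; 0.1044 0.6342; 0.0546 -0.0748]  nu=[2.9704, -0.1931]  x^+=[2.2745, -0.5883, 1.5679]  P^+=[0.3349 0.1365 -0.1053; 0.1365 0.4813 -0.3665; -0.1053 -0.3665 1.2661]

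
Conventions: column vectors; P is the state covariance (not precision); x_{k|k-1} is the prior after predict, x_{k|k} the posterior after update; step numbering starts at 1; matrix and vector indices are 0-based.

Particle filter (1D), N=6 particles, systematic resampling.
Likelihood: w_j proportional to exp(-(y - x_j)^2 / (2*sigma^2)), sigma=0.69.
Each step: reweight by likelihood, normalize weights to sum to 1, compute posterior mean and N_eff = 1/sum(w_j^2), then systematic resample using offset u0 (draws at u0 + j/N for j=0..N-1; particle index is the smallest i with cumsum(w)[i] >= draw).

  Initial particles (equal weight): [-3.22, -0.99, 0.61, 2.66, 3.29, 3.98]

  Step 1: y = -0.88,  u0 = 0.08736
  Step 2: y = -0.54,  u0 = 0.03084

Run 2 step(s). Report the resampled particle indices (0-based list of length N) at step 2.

resampled_idx = [0, 1, 1, 2, 3, 4]

step 1: w=[0.0029, 0.9078, 0.0893, 0.0000, 0.0000, 0.0000]  mean=-0.8536  Neff=1.2019  idx=[1, 1, 1, 1, 1, 2]
step 2: w=[0.1884, 0.1884, 0.1884, 0.1884, 0.1884, 0.0581]  mean=-0.8970  Neff=5.5307  idx=[0, 1, 1, 2, 3, 4]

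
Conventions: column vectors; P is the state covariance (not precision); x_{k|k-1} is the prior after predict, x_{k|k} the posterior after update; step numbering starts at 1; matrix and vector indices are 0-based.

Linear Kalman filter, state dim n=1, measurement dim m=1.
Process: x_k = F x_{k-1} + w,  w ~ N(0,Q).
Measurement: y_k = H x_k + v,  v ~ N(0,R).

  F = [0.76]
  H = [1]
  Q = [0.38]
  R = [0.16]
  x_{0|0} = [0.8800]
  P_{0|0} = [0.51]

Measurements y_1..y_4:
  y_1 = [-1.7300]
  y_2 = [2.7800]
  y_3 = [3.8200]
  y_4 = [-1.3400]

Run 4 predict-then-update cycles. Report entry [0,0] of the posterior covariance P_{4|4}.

step 1: x^-=[0.6688]  P^-=[0.6746]  S=[0.8346]  K=[0.8083]  nu=[-2.3988]  x^+=[-1.2701]  P^+=[0.1293]
step 2: x^-=[-0.9653]  P^-=[0.4547]  S=[0.6147]  K=[0.7397]  nu=[3.7453]  x^+=[1.8051]  P^+=[0.1184]
step 3: x^-=[1.3719]  P^-=[0.4484]  S=[0.6084]  K=[0.7370]  nu=[2.4481]  x^+=[3.1761]  P^+=[0.1179]
step 4: x^-=[2.4139]  P^-=[0.4481]  S=[0.6081]  K=[0.7369]  nu=[-3.7539]  x^+=[-0.3523]  P^+=[0.1179]

P_post[0,0] = 0.1179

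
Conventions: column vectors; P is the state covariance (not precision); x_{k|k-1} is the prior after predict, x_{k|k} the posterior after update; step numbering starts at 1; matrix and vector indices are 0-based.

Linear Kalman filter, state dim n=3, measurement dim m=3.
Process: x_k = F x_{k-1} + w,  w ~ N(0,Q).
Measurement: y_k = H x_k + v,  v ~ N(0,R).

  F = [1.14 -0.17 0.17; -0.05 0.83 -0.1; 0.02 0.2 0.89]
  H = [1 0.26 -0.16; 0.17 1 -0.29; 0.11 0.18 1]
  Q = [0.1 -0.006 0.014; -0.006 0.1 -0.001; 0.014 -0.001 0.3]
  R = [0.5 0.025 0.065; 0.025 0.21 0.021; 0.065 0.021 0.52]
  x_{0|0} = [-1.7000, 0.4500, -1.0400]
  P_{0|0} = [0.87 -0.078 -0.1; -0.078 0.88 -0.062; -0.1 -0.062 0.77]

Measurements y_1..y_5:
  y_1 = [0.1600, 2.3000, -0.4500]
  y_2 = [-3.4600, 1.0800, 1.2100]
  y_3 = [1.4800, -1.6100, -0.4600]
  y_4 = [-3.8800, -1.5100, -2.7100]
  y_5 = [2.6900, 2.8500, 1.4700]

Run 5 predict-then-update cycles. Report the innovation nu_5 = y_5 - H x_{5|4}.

innov = [5.2680, 3.3036, 2.5117]

step 1: x^-=[-2.1913, 0.5625, -0.8696]  P^-=[1.2734 -0.2649 0.0084; -0.2649 0.7319 0.0353; 0.0084 0.0353 0.9192]  S=[1.7031 0.1869 0.0534; 0.1869 0.9447 -0.0927; 0.0534 -0.0927 1.4824]  K=[0.7269 -0.1947 0.0296; -0.1347 0.7572 0.1452; -0.0770 -0.1676 0.6173]  nu=[2.0659, 1.8578, 0.5594]  x^+=[-1.0347, 1.7721, -0.9947]  P^+=[0.3859 -0.0789 0.0303; -0.0789 0.1887 0.0574; 0.0303 0.0574 0.2988]
step 2: x^-=[-1.6499, 1.6220, -0.5516]  P^-=[0.6546 -0.1297 0.0680; -0.1297 0.2313 0.0426; 0.0680 0.0426 0.5653]  S=[1.0920 0.0556 0.1070; 0.0556 0.4322 -0.0575; 0.1070 -0.0575 1.1258]  K=[0.5624 -0.1549 0.0423; -0.1039 0.4818 0.0967; -0.0514 -0.1793 0.5113]  nu=[-2.3201, -0.4215, 1.6511]  x^+=[-2.8196, 1.8197, 0.4873]  P^+=[0.3007 -0.0592 0.0329; -0.0592 0.1217 0.0382; 0.0329 0.0382 0.2483]
step 3: x^-=[-3.4408, 1.6026, 0.7412]  P^-=[0.5350 -0.0990 0.0700; -0.0990 0.1860 0.0224; 0.0700 0.0224 0.5159]  S=[0.9850 0.0574 0.1032; 0.0574 0.4013 -0.0682; 0.1032 -0.0682 1.0680]  K=[0.5087 -0.1356 0.0461; -0.0884 0.4313 0.0782; -0.0463 -0.1983 0.4859]  nu=[4.6227, -2.4127, -1.1112]  x^+=[-0.8134, 0.0665, 0.4658]  P^+=[0.2727 -0.0514 0.0334; -0.0514 0.1075 0.0303; 0.0334 0.0303 0.2364]
step 4: x^-=[-0.8594, 0.0493, 0.4116]  P^-=[0.4955 -0.0892 0.0713; -0.0892 0.1767 0.0154; 0.0713 0.0154 0.5032]  S=[0.9498 0.0592 0.1022; 0.0592 0.3971 -0.0720; 0.1022 -0.0720 1.0526]  K=[0.4880 -0.1285 0.0480; -0.0821 0.4209 0.0723; -0.0442 -0.2049 0.4784]  nu=[-2.9676, -1.2938, -3.0360]  x^+=[-2.2873, -0.4711, -0.6444]  P^+=[0.2620 -0.0485 0.0339; -0.0485 0.1041 0.0277; 0.0339 0.0277 0.2329]
step 5: x^-=[-2.6370, -0.2122, -0.7135]  P^-=[0.4805 -0.0856 0.0721; -0.0856 0.1745 0.0133; 0.0721 0.0133 0.4994]  S=[0.9364 0.0598 0.1021; 0.0598 0.3964 -0.0729; 0.1021 -0.0729 1.0481]  K=[0.4798 -0.1261 0.0490; -0.0797 0.4187 0.0706; -0.0434 -0.2068 0.4762]  nu=[5.2680, 3.3036, 2.5117]  x^+=[-0.4030, 0.9282, -0.4292]  P^+=[0.2577 -0.0473 0.0342; -0.0473 0.1033 0.0269; 0.0342 0.0269 0.2318]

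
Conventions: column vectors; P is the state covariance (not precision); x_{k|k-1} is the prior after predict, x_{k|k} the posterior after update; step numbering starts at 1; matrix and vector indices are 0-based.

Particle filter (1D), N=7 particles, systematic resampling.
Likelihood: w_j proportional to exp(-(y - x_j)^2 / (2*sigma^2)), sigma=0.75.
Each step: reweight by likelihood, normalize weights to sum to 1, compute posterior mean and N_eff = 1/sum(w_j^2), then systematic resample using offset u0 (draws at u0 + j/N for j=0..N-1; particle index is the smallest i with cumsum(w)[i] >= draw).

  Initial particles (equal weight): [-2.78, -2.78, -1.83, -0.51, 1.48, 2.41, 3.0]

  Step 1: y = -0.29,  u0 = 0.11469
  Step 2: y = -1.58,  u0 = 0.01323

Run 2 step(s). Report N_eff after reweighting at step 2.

step 1: w=[0.0035, 0.0035, 0.1056, 0.8324, 0.0537, 0.0013, 0.0001]  mean=-0.5544  Neff=1.4146  idx=[3, 3, 3, 3, 3, 3, 4]
step 2: w=[0.1666, 0.1666, 0.1666, 0.1666, 0.1666, 0.1666, 0.0001]  mean=-0.5098  Neff=6.0013  idx=[0, 0, 1, 2, 3, 4, 5]

N_eff = 6.0013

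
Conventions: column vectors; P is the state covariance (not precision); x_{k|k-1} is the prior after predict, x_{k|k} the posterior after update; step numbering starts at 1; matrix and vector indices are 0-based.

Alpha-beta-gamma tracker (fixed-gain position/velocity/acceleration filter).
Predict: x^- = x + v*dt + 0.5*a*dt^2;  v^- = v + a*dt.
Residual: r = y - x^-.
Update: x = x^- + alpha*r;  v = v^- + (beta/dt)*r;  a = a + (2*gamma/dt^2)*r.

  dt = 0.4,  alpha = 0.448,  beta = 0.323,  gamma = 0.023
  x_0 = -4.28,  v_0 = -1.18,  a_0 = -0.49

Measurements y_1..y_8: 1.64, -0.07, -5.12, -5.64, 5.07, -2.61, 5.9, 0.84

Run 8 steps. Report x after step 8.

x_post = 3.2203

step 1: x_pred=-4.7912  r=6.4312  x^+=-1.9100  v^+=3.8172  a^+=1.3590
step 2: x_pred=-0.2744  r=0.2044  x^+=-0.1828  v^+=4.5259  a^+=1.4177
step 3: x_pred=1.7409  r=-6.8609  x^+=-1.3328  v^+=-0.4472  a^+=-0.5548
step 4: x_pred=-1.5560  r=-4.0840  x^+=-3.3857  v^+=-3.9669  a^+=-1.7289
step 5: x_pred=-5.1107  r=10.1807  x^+=-0.5498  v^+=3.5625  a^+=1.1981
step 6: x_pred=0.9711  r=-3.5811  x^+=-0.6333  v^+=1.1500  a^+=0.1685
step 7: x_pred=-0.1598  r=6.0598  x^+=2.5550  v^+=6.1107  a^+=1.9107
step 8: x_pred=5.1521  r=-4.3121  x^+=3.2203  v^+=3.3929  a^+=0.6710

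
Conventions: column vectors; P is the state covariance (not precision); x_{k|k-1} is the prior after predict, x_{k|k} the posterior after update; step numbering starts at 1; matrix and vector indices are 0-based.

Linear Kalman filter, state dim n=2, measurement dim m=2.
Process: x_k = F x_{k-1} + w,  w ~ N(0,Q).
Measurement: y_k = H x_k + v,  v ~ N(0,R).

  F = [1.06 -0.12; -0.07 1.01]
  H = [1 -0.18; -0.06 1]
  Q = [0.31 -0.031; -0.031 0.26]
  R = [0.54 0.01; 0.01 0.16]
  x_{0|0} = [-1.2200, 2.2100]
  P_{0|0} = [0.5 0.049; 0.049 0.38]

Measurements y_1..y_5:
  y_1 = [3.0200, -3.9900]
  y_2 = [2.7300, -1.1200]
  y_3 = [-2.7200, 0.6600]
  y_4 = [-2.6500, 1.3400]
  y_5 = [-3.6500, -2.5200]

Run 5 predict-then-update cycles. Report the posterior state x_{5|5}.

x_post = [-2.6903, -1.4680]

step 1: x^-=[-1.5584, 2.3175]  P^-=[0.8648 -0.0613; -0.0613 0.6432]  S=[1.4477 -0.2196; -0.2196 0.8136]  K=[0.6088 0.0252; -0.0018 0.7945]  nu=[4.9955, -6.4010]  x^+=[1.3215, -2.7771]  P^+=[0.3344 0.0302; 0.0302 0.1289]
step 2: x^-=[1.7340, -2.8974]  P^-=[0.6800 -0.0389; -0.0389 0.3889]  S=[1.2465 -0.1401; -0.1401 0.5560]  K=[0.5506 -0.0046; -0.0085 0.7015]  nu=[0.4745, 1.8814]  x^+=[1.9866, -1.5816]  P^+=[0.3014 0.0229; 0.0229 0.1135]
step 3: x^-=[2.2956, -1.7365]  P^-=[0.6444 -0.0425; -0.0425 0.3741]  S=[1.2119 -0.1389; -0.1389 0.5415]  K=[0.5367 -0.0121; -0.0112 0.6926]  nu=[-5.3282, 2.5343]  x^+=[-0.5948, 0.0785]  P^+=[0.2935 0.0210; 0.0210 0.1120]
step 4: x^-=[-0.6399, 0.1209]  P^-=[0.6360 -0.0437; -0.0437 0.3727]  S=[1.2038 -0.1394; -0.1394 0.5402]  K=[0.5333 -0.0139; -0.0119 0.6917]  nu=[-1.9884, 1.1807]  x^+=[-1.7166, 0.9612]  P^+=[0.2915 0.0206; 0.0206 0.1118]
step 5: x^-=[-1.9349, 1.0910]  P^-=[0.6339 -0.0439; -0.0439 0.3725]  S=[1.2018 -0.1395; -0.1395 0.5401]  K=[0.5324 -0.0143; -0.0121 0.6915]  nu=[-1.5187, -3.7271]  x^+=[-2.6903, -1.4680]  P^+=[0.2910 0.0205; 0.0205 0.1118]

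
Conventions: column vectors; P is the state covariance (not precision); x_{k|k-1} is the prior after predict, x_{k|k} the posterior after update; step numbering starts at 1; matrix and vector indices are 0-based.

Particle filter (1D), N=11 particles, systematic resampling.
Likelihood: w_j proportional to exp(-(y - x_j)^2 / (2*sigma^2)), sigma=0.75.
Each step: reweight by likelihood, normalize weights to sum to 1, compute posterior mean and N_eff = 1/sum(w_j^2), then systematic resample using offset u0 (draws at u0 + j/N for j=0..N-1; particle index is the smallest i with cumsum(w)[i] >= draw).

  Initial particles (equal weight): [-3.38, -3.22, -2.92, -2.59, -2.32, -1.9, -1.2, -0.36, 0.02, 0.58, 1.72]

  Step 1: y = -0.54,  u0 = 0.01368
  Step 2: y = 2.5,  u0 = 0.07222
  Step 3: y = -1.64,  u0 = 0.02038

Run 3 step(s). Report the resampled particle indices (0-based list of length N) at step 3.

step 1: w=[0.0003, 0.0006, 0.0021, 0.0079, 0.0197, 0.0637, 0.2240, 0.3205, 0.2496, 0.1082, 0.0035]  mean=-0.5065  Neff=4.3216  idx=[4, 6, 6, 6, 7, 7, 7, 8, 8, 8, 9]
step 2: w=[0.0000, 0.0001, 0.0001, 0.0001, 0.0132, 0.0132, 0.0132, 0.0804, 0.0804, 0.0804, 0.7187]  mean=0.4070  Neff=1.8640  idx=[7, 8, 9, 10, 10, 10, 10, 10, 10, 10, 10]
step 3: w=[0.2404, 0.2404, 0.2404, 0.0348, 0.0348, 0.0348, 0.0348, 0.0348, 0.0348, 0.0348, 0.0348]  mean=0.1761  Neff=5.4614  idx=[0, 0, 0, 1, 1, 1, 2, 2, 3, 6, 8]

resampled_idx = [0, 0, 0, 1, 1, 1, 2, 2, 3, 6, 8]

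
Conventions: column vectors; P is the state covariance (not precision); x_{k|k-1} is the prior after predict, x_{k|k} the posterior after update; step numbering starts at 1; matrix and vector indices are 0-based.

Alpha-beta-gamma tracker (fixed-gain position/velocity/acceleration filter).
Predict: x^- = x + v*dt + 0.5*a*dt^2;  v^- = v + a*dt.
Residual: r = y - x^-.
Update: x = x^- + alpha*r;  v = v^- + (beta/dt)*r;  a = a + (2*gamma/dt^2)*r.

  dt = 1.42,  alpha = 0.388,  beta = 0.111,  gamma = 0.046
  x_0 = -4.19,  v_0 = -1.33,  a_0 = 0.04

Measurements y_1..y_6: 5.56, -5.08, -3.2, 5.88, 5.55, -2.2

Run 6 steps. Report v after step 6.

step 1: x_pred=-6.0383  r=11.5983  x^+=-1.5381  v^+=-0.3666  a^+=0.5692
step 2: x_pred=-1.4848  r=-3.5952  x^+=-2.8798  v^+=0.1606  a^+=0.4051
step 3: x_pred=-2.2432  r=-0.9568  x^+=-2.6144  v^+=0.6611  a^+=0.3615
step 4: x_pred=-1.3111  r=7.1911  x^+=1.4790  v^+=1.7366  a^+=0.6896
step 5: x_pred=4.6402  r=0.9098  x^+=4.9932  v^+=2.7869  a^+=0.7311
step 6: x_pred=9.6878  r=-11.8878  x^+=5.0753  v^+=2.8958  a^+=0.1887

v_post = 2.8958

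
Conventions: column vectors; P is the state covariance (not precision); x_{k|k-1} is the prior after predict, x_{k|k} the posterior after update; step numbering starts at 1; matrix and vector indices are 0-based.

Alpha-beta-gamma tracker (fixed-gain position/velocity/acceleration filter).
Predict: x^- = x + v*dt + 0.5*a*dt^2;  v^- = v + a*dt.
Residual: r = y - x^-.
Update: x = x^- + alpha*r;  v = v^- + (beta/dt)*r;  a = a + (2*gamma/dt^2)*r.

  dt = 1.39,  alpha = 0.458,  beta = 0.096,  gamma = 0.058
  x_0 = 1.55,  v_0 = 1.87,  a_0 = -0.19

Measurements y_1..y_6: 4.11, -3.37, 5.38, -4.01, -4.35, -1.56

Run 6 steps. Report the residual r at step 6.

step 1: x_pred=3.9658  r=0.1442  x^+=4.0318  v^+=1.6159  a^+=-0.1813
step 2: x_pred=6.1027  r=-9.4727  x^+=1.7642  v^+=0.7096  a^+=-0.7501
step 3: x_pred=2.0259  r=3.3541  x^+=3.5621  v^+=-0.1014  a^+=-0.5487
step 4: x_pred=2.8911  r=-6.9011  x^+=-0.2696  v^+=-1.3407  a^+=-0.9630
step 5: x_pred=-3.0634  r=-1.2866  x^+=-3.6527  v^+=-2.7681  a^+=-1.0403
step 6: x_pred=-8.5053  r=6.9453  x^+=-5.3244  v^+=-3.7344  a^+=-0.6233

resid = 6.9453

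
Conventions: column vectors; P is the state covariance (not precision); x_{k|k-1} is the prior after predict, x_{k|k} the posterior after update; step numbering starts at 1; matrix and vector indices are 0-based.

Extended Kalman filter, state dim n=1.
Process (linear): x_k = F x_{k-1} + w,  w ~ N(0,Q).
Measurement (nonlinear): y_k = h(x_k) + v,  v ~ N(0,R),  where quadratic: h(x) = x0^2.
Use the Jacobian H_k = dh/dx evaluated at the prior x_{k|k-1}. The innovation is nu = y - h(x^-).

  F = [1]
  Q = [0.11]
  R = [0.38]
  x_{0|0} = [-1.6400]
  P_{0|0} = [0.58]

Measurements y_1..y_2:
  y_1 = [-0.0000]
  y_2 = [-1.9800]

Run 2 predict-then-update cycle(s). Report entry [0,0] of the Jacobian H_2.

H_jac[0,0] = -1.7199

step 1: x^-=[-1.6400]  P^-=[0.6900]  H_jac=[-3.2800]  S=[7.8033]  K=[-0.2900]  nu=[-2.6896]  x^+=[-0.8599]  P^+=[0.0336]
step 2: x^-=[-0.8599]  P^-=[0.1436]  H_jac=[-1.7199]  S=[0.8048]  K=[-0.3069]  nu=[-2.7195]  x^+=[-0.0253]  P^+=[0.0678]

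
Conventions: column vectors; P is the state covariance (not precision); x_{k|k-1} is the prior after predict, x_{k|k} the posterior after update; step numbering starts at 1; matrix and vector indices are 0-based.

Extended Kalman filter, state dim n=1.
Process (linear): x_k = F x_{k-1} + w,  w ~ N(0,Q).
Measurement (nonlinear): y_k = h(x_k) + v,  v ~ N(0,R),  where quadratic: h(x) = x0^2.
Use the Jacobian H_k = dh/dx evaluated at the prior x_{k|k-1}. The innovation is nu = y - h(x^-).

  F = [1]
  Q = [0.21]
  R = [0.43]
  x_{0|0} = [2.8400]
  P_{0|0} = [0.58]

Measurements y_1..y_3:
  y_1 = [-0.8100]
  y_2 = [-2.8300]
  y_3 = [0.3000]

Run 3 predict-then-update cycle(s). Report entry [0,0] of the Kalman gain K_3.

K[0,0] = -0.0601

step 1: x^-=[2.8400]  P^-=[0.7900]  H_jac=[5.6800]  S=[25.9173]  K=[0.1731]  nu=[-8.8756]  x^+=[1.3033]  P^+=[0.0131]
step 2: x^-=[1.3033]  P^-=[0.2231]  H_jac=[2.6066]  S=[1.9459]  K=[0.2989]  nu=[-4.5286]  x^+=[-0.0501]  P^+=[0.0493]
step 3: x^-=[-0.0501]  P^-=[0.2593]  H_jac=[-0.1002]  S=[0.4326]  K=[-0.0601]  nu=[0.2975]  x^+=[-0.0680]  P^+=[0.2577]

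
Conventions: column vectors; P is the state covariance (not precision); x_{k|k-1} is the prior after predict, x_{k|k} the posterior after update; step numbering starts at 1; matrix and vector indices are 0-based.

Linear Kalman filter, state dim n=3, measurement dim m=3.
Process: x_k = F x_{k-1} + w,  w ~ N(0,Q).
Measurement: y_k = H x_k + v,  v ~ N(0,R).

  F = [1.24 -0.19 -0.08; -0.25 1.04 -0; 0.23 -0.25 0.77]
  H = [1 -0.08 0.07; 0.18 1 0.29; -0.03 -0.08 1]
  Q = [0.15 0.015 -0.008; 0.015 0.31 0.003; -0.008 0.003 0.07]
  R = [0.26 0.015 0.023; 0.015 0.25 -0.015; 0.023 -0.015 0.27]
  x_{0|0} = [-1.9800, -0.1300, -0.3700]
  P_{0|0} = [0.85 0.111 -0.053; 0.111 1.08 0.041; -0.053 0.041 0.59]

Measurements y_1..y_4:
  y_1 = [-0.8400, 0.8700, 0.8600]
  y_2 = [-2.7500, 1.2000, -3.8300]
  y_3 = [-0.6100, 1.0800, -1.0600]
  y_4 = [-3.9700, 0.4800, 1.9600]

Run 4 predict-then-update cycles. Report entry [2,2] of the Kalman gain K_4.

step 1: x^-=[-2.4009, 0.3598, -0.7078]  P^-=[1.4592 -0.3180 0.1553; -0.3180 1.4735 -0.2502; 0.1553 -0.2502 0.4850]  S=[1.8064 -0.1085 0.2237; -0.1085 1.5683 -0.2038; 0.2237 -0.2038 0.7949]  K=[0.8370 0.0446 -0.0518; -0.1781 0.8197 -0.1908; 0.0402 0.0322 0.6263]  nu=[1.6392, 1.1476, 1.5246]  x^+=[-1.0566, 0.7177, 0.3499]  P^+=[0.2150 -0.0170 0.0097; -0.0170 0.2229 -0.0506; 0.0097 -0.0506 0.1658]
step 2: x^-=[-1.4746, 1.0106, -0.1530]  P^-=[0.4943 -0.1141 0.0752; -0.1141 0.5733 -0.1148; 0.0752 -0.1148 0.2185]  S=[0.7891 -0.0325 0.1209; -0.0325 0.7579 -0.0944; 0.1209 -0.0944 0.5059]  K=[0.6476 0.0218 -0.0133; -0.1629 0.6599 -0.1488; 0.0604 0.0064 0.4323]  nu=[-1.1839, 0.4992, -3.6404]  x^+=[-2.1820, 2.0746, -1.7951]  P^+=[0.1659 -0.0187 0.0145; -0.0187 0.1797 -0.0400; 0.0145 -0.0400 0.1153]
step 3: x^-=[-2.9563, 2.7031, -2.4028]  P^-=[0.4170 -0.0933 0.0660; -0.0933 0.5245 -0.0937; 0.0660 -0.0937 0.1810]  S=[0.7065 -0.0246 0.1076; -0.0246 0.7222 -0.0828; 0.1076 -0.0828 0.4653]  K=[0.6091 0.0213 -0.0061; -0.1578 0.6446 -0.1343; 0.0631 0.0059 0.3873]  nu=[2.7308, -0.3942, 1.4703]  x^+=[-1.3105, 1.8205, -1.6632]  P^+=[0.1560 -0.0180 0.0153; -0.0180 0.1745 -0.0361; 0.0153 -0.0361 0.1035]
step 4: x^-=[-1.8379, 2.2209, -2.0372]  P^-=[0.4012 -0.0886 0.0636; -0.0886 0.5179 -0.0887; 0.0636 -0.0887 0.1719]  S=[0.6894 -0.0229 0.1043; -0.0229 0.7186 -0.0805; 0.1043 -0.0805 0.4555]  K=[0.6001 0.0215 -0.0047; -0.1565 0.6431 -0.1303; 0.0635 0.0060 0.3753]  nu=[-1.8118, -0.8193, 4.1198]  x^+=[-2.9623, 1.4409, -0.6109]  P^+=[0.1537 -0.0177 0.0154; -0.0177 0.1737 -0.0351; 0.0154 -0.0351 0.1004]

K[2,2] = 0.3753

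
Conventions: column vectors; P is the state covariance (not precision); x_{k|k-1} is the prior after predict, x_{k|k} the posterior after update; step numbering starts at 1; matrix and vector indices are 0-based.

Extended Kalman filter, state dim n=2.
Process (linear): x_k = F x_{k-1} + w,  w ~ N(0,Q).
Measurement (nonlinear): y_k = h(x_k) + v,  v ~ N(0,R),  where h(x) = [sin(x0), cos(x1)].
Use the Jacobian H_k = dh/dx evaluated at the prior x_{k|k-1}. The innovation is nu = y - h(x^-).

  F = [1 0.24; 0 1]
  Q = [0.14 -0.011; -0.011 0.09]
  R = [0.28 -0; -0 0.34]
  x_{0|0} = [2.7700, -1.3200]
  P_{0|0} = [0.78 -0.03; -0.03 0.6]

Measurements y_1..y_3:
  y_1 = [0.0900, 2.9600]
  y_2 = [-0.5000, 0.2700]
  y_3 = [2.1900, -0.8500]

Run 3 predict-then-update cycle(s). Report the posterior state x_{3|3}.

x_post = [2.2716, 1.3260]

step 1: x^-=[2.4532, -1.3200]  P^-=[0.9402 0.1030; 0.1030 0.6900]  H_jac=[-0.7723 0.0000; 0.0000 0.9687]  S=[0.8407 -0.0771; -0.0771 0.9875]  K=[-0.8605 0.0339; -0.0328 0.6743]  nu=[-0.5453, 2.7118]  x^+=[3.0144, 0.5265]  P^+=[0.3120 0.0119; 0.0119 0.2367]
step 2: x^-=[3.1407, 0.5265]  P^-=[0.4713 0.0577; 0.0577 0.3267]  H_jac=[-1.0000 0.0000; 0.0000 -0.5025]  S=[0.7513 0.0290; 0.0290 0.4225]  K=[-0.6263 -0.0256; -0.0620 -0.3843]  nu=[-0.5009, -0.5946]  x^+=[3.4697, 0.7860]  P^+=[0.1754 0.0173; 0.0173 0.2600]
step 3: x^-=[3.6583, 0.7860]  P^-=[0.3387 0.0688; 0.0688 0.3500]  H_jac=[-0.8694 0.0000; 0.0000 -0.7076]  S=[0.5360 0.0423; 0.0423 0.5152]  K=[-0.5454 -0.0496; -0.0741 -0.4746]  nu=[2.6840, -1.5567]  x^+=[2.2716, 1.3260]  P^+=[0.1757 0.0239; 0.0239 0.2281]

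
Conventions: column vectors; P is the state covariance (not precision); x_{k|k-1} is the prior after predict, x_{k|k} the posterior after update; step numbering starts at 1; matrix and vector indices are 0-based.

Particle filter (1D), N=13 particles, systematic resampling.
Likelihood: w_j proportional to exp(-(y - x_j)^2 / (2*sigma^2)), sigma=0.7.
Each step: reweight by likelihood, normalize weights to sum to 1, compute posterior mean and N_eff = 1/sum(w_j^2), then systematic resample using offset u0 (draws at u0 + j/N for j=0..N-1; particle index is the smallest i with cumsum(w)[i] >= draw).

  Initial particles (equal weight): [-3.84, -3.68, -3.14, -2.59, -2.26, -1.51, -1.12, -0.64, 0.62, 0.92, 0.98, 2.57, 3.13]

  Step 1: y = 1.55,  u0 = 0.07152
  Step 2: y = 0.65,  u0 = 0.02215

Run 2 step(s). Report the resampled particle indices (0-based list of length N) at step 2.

resampled_idx = [0, 0, 1, 2, 3, 3, 4, 5, 6, 7, 7, 8, 9]

step 1: w=[0.0000, 0.0000, 0.0000, 0.0000, 0.0000, 0.0000, 0.0003, 0.0034, 0.1854, 0.2990, 0.3218, 0.1550, 0.0351]  mean=1.2111  Neff=3.9592  idx=[8, 8, 9, 9, 9, 9, 10, 10, 10, 10, 11, 11, 12]
step 2: w=[0.1070, 0.1070, 0.0994, 0.0994, 0.0994, 0.0994, 0.0958, 0.0958, 0.0958, 0.0958, 0.0025, 0.0025, 0.0002]  mean=0.8875  Neff=10.0862  idx=[0, 0, 1, 2, 3, 3, 4, 5, 6, 7, 7, 8, 9]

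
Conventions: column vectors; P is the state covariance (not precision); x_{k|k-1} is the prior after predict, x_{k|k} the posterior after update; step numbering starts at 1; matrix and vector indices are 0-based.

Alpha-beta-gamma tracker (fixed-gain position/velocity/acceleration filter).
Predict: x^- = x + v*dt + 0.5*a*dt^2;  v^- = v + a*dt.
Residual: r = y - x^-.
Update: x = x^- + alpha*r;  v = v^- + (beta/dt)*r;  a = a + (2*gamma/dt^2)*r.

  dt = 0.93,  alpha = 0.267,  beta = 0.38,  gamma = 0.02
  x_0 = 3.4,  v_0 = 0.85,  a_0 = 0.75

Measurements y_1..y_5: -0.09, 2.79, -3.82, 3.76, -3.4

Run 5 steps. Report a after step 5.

step 1: x_pred=4.5148  r=-4.6048  x^+=3.2853  v^+=-0.3340  a^+=0.5370
step 2: x_pred=3.2069  r=-0.4169  x^+=3.0956  v^+=-0.0050  a^+=0.5178
step 3: x_pred=3.3149  r=-7.1349  x^+=1.4099  v^+=-2.4388  a^+=0.1878
step 4: x_pred=-0.7770  r=4.5370  x^+=0.4344  v^+=-0.4103  a^+=0.3976
step 5: x_pred=0.2247  r=-3.6247  x^+=-0.7431  v^+=-1.5216  a^+=0.2300

a_post = 0.2300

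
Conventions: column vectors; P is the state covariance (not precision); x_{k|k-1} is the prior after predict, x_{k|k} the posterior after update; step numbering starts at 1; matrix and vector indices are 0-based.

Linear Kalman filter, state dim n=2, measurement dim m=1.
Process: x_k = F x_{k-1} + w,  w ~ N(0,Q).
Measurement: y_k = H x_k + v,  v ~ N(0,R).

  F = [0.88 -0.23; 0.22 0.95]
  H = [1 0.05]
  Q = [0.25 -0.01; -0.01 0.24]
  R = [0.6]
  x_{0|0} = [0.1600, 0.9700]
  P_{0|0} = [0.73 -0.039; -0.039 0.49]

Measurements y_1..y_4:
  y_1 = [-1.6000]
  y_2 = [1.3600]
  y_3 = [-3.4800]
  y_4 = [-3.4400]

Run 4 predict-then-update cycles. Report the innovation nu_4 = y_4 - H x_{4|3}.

step 1: x^-=[-0.0823, 0.9567]  P^-=[0.8570 -0.0064; -0.0064 0.7013]  S=[1.4581]  K=[0.5875; 0.0197]  nu=[-1.5655]  x^+=[-1.0021, 0.9259]  P^+=[0.3537 -0.0232; -0.0232 0.7007]
step 2: x^-=[-1.0948, 0.6591]  P^-=[0.5704 -0.1129; -0.1129 0.8798]  S=[1.1613]  K=[0.4863; -0.0593]  nu=[2.4218]  x^+=[0.0829, 0.5155]  P^+=[0.2957 -0.0794; -0.0794 0.8757]
step 3: x^-=[-0.0456, 0.5079]  P^-=[0.5575 -0.2064; -0.2064 1.0115]  S=[1.1394]  K=[0.4802; -0.1368]  nu=[-3.4598]  x^+=[-1.7071, 0.9812]  P^+=[0.2947 -0.1316; -0.1316 0.9901]
step 4: x^-=[-1.7279, 0.5566]  P^-=[0.5839 -0.2726; -0.2726 1.0929]  S=[1.1593]  K=[0.4919; -0.1880]  nu=[-1.7399]  x^+=[-2.5837, 0.8837]  P^+=[0.3034 -0.1654; -0.1654 1.0519]

innov = [-1.7399]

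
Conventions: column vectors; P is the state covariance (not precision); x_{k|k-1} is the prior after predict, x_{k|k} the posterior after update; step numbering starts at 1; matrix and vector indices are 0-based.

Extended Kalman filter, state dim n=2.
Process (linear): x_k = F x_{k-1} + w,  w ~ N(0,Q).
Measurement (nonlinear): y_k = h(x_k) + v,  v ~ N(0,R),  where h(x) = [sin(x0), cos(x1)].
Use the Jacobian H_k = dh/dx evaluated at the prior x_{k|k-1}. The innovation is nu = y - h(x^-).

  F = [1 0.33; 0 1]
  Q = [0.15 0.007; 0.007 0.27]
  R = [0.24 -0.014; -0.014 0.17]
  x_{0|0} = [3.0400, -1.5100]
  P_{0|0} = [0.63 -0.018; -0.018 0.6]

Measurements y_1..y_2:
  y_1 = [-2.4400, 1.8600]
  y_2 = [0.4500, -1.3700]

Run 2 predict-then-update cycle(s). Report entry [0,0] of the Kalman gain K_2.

step 1: x^-=[2.5417, -1.5100]  P^-=[0.8335 0.1870; 0.1870 0.8700]  H_jac=[-0.8254 0.0000; 0.0000 0.9982]  S=[0.8078 -0.1681; -0.1681 1.0368]  K=[-0.8426 0.0435; -0.0174 0.8348]  nu=[-3.0046, 1.7992]  x^+=[5.1514, 0.0442]  P^+=[0.2457 0.0192; 0.0192 0.1424]
step 2: x^-=[5.1660, 0.0442]  P^-=[0.4239 0.0732; 0.0732 0.4124]  H_jac=[0.4382 0.0000; 0.0000 -0.0442]  S=[0.3214 -0.0154; -0.0154 0.1708]  K=[0.5796 0.0334; 0.0951 -0.0981]  nu=[1.3489, -2.3690]  x^+=[5.8687, 0.4050]  P^+=[0.3164 0.0552; 0.0552 0.4076]

K[0,0] = 0.5796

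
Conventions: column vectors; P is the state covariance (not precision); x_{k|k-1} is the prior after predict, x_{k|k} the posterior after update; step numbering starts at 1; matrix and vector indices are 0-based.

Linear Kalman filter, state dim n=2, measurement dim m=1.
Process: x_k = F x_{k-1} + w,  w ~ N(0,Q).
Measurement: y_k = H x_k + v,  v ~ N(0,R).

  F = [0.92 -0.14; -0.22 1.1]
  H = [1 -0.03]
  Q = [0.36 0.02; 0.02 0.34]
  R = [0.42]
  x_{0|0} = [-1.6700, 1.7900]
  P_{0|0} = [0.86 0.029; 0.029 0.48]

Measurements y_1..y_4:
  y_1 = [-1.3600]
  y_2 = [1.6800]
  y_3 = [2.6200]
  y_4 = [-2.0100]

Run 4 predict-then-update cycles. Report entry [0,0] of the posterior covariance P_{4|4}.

step 1: x^-=[-1.7870, 2.3364]  P^-=[1.0898 -0.1977; -0.1977 0.9484]  S=[1.5226]  K=[0.7197; -0.1486]  nu=[0.4971]  x^+=[-1.4292, 2.2626]  P^+=[0.3012 -0.0350; -0.0350 0.9148]
step 2: x^-=[-1.6317, 2.8032]  P^-=[0.6419 -0.2183; -0.2183 1.4784]  S=[1.0763]  K=[0.6025; -0.2440]  nu=[3.3958]  x^+=[0.4141, 1.9746]  P^+=[0.2512 -0.0601; -0.0601 1.4143]
step 3: x^-=[0.1046, 2.0810]  P^-=[0.6158 -0.3113; -0.3113 2.0925]  S=[1.0564]  K=[0.5918; -0.3541]  nu=[2.5779]  x^+=[1.6301, 1.1682]  P^+=[0.2459 -0.0899; -0.0899 1.9601]
step 4: x^-=[1.3362, 0.9263]  P^-=[0.6297 -0.4254; -0.4254 2.7671]  S=[1.0777]  K=[0.5961; -0.4717]  nu=[-3.3184]  x^+=[-0.6420, 2.4918]  P^+=[0.2467 -0.1223; -0.1223 2.5273]

P_post[0,0] = 0.2467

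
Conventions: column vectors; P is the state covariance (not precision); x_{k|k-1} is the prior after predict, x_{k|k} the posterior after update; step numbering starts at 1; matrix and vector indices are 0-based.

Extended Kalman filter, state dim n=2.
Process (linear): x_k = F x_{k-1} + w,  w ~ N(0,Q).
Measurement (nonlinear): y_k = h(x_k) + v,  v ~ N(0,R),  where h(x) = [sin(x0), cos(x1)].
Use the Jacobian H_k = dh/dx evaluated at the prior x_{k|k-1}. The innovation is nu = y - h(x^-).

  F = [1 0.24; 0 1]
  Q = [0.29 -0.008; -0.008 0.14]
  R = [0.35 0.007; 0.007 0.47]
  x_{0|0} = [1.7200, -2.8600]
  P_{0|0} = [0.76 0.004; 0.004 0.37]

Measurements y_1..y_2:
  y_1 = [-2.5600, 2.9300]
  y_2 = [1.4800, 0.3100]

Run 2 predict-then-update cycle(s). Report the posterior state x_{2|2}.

x_post = [-4.0627, -1.7360]

step 1: x^-=[1.0336, -2.8600]  P^-=[1.0732 0.0848; 0.0848 0.5100]  H_jac=[0.5117 0.0000; 0.0000 0.2779]  S=[0.6310 0.0191; 0.0191 0.5094]  K=[0.8699 0.0137; 0.0604 0.2760]  nu=[-3.4191, 3.8906]  x^+=[-1.8873, -1.9930]  P^+=[0.5952 0.0451; 0.0451 0.4683]
step 2: x^-=[-2.3657, -1.9930]  P^-=[0.9338 0.1495; 0.1495 0.6083]  H_jac=[-0.7138 0.0000; 0.0000 0.9122]  S=[0.8257 -0.0903; -0.0903 0.9761]  K=[-0.8000 0.0657; -0.0677 0.5622]  nu=[2.1804, 0.7197]  x^+=[-4.0627, -1.7360]  P^+=[0.3916 0.0277; 0.0277 0.2891]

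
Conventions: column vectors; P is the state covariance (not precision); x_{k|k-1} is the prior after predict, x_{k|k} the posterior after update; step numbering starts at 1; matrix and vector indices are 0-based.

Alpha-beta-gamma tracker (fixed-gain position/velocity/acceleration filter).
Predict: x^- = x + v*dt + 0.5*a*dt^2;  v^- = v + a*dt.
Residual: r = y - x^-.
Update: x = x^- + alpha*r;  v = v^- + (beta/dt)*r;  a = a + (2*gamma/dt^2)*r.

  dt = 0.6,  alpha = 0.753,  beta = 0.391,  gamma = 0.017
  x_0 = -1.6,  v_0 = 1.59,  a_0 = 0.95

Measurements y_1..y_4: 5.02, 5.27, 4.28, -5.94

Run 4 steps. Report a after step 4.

step 1: x_pred=-0.4750  r=5.4950  x^+=3.6627  v^+=5.7409  a^+=1.4690
step 2: x_pred=7.3717  r=-2.1017  x^+=5.7891  v^+=5.2527  a^+=1.2705
step 3: x_pred=9.1694  r=-4.8894  x^+=5.4877  v^+=2.8287  a^+=0.8087
step 4: x_pred=7.3305  r=-13.2705  x^+=-2.6622  v^+=-5.3340  a^+=-0.4446

a_post = -0.4446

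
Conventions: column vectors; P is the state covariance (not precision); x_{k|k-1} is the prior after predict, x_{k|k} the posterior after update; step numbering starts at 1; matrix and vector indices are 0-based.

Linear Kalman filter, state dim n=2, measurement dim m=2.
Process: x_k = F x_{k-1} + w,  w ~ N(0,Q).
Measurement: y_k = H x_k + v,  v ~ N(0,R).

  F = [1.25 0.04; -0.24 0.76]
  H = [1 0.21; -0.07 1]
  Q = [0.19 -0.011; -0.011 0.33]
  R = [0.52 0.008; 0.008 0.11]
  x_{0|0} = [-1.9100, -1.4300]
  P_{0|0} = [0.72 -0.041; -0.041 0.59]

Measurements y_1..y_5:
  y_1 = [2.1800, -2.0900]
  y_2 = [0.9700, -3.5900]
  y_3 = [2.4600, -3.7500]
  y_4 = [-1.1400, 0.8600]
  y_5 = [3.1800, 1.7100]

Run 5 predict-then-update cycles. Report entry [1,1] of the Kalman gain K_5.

K[1,1] = 0.7725

step 1: x^-=[-2.4447, -0.6284]  P^-=[1.3118 -0.2476; -0.2476 0.7272]  S=[1.7599 -0.1751; -0.1751 0.8783]  K=[0.6911 -0.2487; 0.0310 0.8539]  nu=[4.7567, -1.6327]  x^+=[1.2488, -1.8750]  P^+=[0.3567 0.0031; 0.0031 0.0944]
step 2: x^-=[1.4859, -1.7247]  P^-=[0.7479 -0.1122; -0.1122 0.4039]  S=[1.2385 -0.0701; -0.0701 0.5333]  K=[0.5716 -0.2334; 0.0217 0.7750]  nu=[-0.1538, -1.7613]  x^+=[1.8092, -3.0930]  P^+=[0.2954 -0.0004; -0.0004 0.0854]
step 3: x^-=[2.1378, -2.7849]  P^-=[0.6517 -0.0974; -0.0974 0.3965]  S=[1.1483 -0.0504; -0.0504 0.5233]  K=[0.5400 -0.2214; 0.0215 0.7727]  nu=[0.9070, -0.8154]  x^+=[2.8082, -3.3955]  P^+=[0.2792 -0.0005; -0.0005 0.0851]
step 4: x^-=[3.3744, -3.2545]  P^-=[0.6263 -0.0926; -0.0926 0.3954]  S=[1.1248 -0.0441; -0.0441 0.5215]  K=[0.5310 -0.2168; 0.0217 0.7726]  nu=[-3.8309, 4.3507]  x^+=[0.3969, 0.0235]  P^+=[0.2745 -0.0004; -0.0004 0.0851]
step 5: x^-=[0.4970, -0.0774]  P^-=[0.6189 -0.0911; -0.0911 0.3951]  S=[1.1181 -0.0421; -0.0421 0.5209]  K=[0.5283 -0.2154; 0.0218 0.7725]  nu=[2.6992, 1.8222]  x^+=[1.5307, 1.3892]  P^+=[0.2731 -0.0003; -0.0003 0.0851]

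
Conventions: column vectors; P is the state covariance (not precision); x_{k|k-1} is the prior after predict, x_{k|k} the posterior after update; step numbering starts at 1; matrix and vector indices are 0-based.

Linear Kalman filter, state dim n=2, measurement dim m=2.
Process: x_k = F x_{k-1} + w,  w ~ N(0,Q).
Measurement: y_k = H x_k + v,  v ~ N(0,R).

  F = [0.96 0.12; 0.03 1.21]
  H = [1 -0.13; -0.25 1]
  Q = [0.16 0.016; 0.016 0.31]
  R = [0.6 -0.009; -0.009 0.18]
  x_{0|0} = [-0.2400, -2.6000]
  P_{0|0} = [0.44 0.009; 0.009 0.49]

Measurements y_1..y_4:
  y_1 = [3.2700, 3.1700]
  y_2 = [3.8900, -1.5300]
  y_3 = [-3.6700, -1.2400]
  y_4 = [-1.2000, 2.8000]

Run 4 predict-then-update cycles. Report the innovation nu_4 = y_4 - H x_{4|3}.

step 1: x^-=[-0.5424, -3.1532]  P^-=[0.5746 0.1103; 0.1103 1.0285]  S=[1.1633 -0.1725; -0.1725 1.1892]  K=[0.4880 0.0427; 0.1070 0.8571]  nu=[3.4025, 6.1876]  x^+=[1.3822, 2.5144]  P^+=[0.3027 0.0790; 0.0790 0.1731]
step 2: x^-=[1.6287, 3.0839]  P^-=[0.4596 0.1419; 0.1419 0.5694]  S=[1.0324 -0.0515; -0.0515 0.7072]  K=[0.4308 0.0695; 0.1037 0.7625]  nu=[2.6622, -4.2067]  x^+=[2.4834, 0.1522]  P^+=[0.2677 0.0755; 0.0755 0.1552]
step 3: x^-=[2.4023, 0.2587]  P^-=[0.4263 0.1343; 0.1343 0.5430]  S=[1.0006 -0.0475; -0.0475 0.6825]  K=[0.4119 0.0693; 0.0994 0.7533]  nu=[-6.0387, -0.8981]  x^+=[-0.1474, -1.0183]  P^+=[0.2560 0.0728; 0.0728 0.1529]
step 4: x^-=[-0.2637, -1.2366]  P^-=[0.4149 0.1303; 0.1303 0.5394]  S=[0.9901 -0.0483; -0.0483 0.6801]  K=[0.4052 0.0679; 0.0975 0.7520]  nu=[-1.0971, 3.9707]  x^+=[-0.4386, 1.6426]  P^+=[0.2518 0.0715; 0.0715 0.1524]

innov = [-1.0971, 3.9707]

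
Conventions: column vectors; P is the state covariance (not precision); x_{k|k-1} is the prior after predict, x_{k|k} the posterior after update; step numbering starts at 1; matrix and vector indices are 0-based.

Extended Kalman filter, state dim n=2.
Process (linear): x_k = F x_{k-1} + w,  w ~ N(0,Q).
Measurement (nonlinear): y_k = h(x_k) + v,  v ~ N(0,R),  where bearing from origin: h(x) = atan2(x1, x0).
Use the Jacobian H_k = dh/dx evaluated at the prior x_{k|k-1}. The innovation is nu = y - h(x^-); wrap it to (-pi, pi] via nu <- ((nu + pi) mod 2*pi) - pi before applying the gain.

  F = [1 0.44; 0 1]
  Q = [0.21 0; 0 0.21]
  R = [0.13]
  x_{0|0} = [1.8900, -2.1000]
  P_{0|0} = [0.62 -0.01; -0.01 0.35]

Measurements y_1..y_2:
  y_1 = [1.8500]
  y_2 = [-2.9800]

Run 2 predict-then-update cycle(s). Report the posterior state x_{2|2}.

step 1: x^-=[0.9660, -2.1000]  P^-=[0.8890 0.1440; 0.1440 0.5600]  H_jac=[0.3930 0.1808]  S=[0.3061]  K=[1.2265; 0.5157]  nu=[2.9897]  x^+=[4.6329, -0.5583]  P^+=[0.4285 -0.0496; -0.0496 0.4786]
step 2: x^-=[4.3872, -0.5583]  P^-=[0.6875 0.1610; 0.1610 0.6886]  H_jac=[0.0285 0.2243]  S=[0.1673]  K=[0.3332; 0.9509]  nu=[-2.8534]  x^+=[3.4364, -3.2716]  P^+=[0.6689 0.1080; 0.1080 0.5374]

x_post = [3.4364, -3.2716]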